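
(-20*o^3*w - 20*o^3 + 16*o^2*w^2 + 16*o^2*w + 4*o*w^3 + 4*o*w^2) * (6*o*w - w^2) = -120*o^4*w^2 - 120*o^4*w + 116*o^3*w^3 + 116*o^3*w^2 + 8*o^2*w^4 + 8*o^2*w^3 - 4*o*w^5 - 4*o*w^4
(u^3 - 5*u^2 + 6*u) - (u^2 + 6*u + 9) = u^3 - 6*u^2 - 9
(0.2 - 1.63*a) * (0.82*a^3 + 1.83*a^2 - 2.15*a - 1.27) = -1.3366*a^4 - 2.8189*a^3 + 3.8705*a^2 + 1.6401*a - 0.254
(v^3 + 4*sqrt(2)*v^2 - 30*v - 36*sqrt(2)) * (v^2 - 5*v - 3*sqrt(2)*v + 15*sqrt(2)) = v^5 - 5*v^4 + sqrt(2)*v^4 - 54*v^3 - 5*sqrt(2)*v^3 + 54*sqrt(2)*v^2 + 270*v^2 - 270*sqrt(2)*v + 216*v - 1080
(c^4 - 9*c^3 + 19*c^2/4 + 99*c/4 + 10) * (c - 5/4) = c^5 - 41*c^4/4 + 16*c^3 + 301*c^2/16 - 335*c/16 - 25/2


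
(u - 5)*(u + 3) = u^2 - 2*u - 15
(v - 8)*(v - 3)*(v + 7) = v^3 - 4*v^2 - 53*v + 168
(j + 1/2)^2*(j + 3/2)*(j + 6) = j^4 + 17*j^3/2 + 67*j^2/4 + 87*j/8 + 9/4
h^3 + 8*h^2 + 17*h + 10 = (h + 1)*(h + 2)*(h + 5)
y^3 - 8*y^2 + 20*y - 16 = (y - 4)*(y - 2)^2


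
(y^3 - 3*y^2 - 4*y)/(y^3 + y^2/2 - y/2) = 2*(y - 4)/(2*y - 1)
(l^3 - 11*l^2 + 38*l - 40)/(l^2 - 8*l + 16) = (l^2 - 7*l + 10)/(l - 4)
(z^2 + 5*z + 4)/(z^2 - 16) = (z + 1)/(z - 4)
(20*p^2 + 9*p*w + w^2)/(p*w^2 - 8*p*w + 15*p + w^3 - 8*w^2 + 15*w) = (20*p^2 + 9*p*w + w^2)/(p*w^2 - 8*p*w + 15*p + w^3 - 8*w^2 + 15*w)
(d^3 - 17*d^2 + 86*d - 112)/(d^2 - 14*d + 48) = (d^2 - 9*d + 14)/(d - 6)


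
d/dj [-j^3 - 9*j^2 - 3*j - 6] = -3*j^2 - 18*j - 3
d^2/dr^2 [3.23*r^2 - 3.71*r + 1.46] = 6.46000000000000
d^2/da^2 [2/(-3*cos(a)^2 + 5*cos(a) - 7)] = 2*(-36*sin(a)^4 - 41*sin(a)^2 - 365*cos(a)/4 + 45*cos(3*a)/4 + 85)/(3*sin(a)^2 + 5*cos(a) - 10)^3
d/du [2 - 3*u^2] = -6*u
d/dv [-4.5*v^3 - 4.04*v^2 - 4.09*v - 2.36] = -13.5*v^2 - 8.08*v - 4.09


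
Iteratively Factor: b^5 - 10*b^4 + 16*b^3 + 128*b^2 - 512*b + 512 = (b - 4)*(b^4 - 6*b^3 - 8*b^2 + 96*b - 128) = (b - 4)*(b - 2)*(b^3 - 4*b^2 - 16*b + 64) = (b - 4)^2*(b - 2)*(b^2 - 16) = (b - 4)^2*(b - 2)*(b + 4)*(b - 4)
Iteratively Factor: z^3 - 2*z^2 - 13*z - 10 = (z + 1)*(z^2 - 3*z - 10) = (z + 1)*(z + 2)*(z - 5)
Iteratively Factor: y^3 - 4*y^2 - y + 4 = (y - 1)*(y^2 - 3*y - 4) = (y - 1)*(y + 1)*(y - 4)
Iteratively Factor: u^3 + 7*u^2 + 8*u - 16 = (u + 4)*(u^2 + 3*u - 4) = (u + 4)^2*(u - 1)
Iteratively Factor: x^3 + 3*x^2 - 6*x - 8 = (x + 1)*(x^2 + 2*x - 8) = (x - 2)*(x + 1)*(x + 4)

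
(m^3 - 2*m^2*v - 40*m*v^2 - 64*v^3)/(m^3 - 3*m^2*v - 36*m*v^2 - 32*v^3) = (m + 2*v)/(m + v)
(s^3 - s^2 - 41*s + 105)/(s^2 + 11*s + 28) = (s^2 - 8*s + 15)/(s + 4)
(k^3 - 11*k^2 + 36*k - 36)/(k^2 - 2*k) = k - 9 + 18/k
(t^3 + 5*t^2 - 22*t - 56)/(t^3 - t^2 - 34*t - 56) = (t^2 + 3*t - 28)/(t^2 - 3*t - 28)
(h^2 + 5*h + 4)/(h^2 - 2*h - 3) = (h + 4)/(h - 3)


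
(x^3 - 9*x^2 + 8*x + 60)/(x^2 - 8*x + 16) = (x^3 - 9*x^2 + 8*x + 60)/(x^2 - 8*x + 16)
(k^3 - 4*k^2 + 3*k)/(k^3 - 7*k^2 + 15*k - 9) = k/(k - 3)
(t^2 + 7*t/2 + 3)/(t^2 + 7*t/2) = (2*t^2 + 7*t + 6)/(t*(2*t + 7))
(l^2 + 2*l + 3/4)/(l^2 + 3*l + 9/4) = (2*l + 1)/(2*l + 3)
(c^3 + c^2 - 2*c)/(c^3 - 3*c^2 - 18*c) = (-c^2 - c + 2)/(-c^2 + 3*c + 18)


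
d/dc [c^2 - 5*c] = 2*c - 5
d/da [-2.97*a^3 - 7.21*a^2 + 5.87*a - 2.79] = -8.91*a^2 - 14.42*a + 5.87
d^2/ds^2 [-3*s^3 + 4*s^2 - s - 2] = 8 - 18*s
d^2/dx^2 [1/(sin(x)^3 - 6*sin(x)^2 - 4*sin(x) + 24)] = (-9*sin(x)^6 + 66*sin(x)^5 - 124*sin(x)^4 + 48*sin(x)^3 - 400*sin(x)^2 - 96*sin(x) + 320)/(sin(x)^3 - 6*sin(x)^2 - 4*sin(x) + 24)^3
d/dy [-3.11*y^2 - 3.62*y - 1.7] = -6.22*y - 3.62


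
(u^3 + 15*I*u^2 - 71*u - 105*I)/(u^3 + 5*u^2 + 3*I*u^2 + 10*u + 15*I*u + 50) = (u^2 + 10*I*u - 21)/(u^2 + u*(5 - 2*I) - 10*I)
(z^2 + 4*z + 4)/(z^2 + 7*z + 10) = (z + 2)/(z + 5)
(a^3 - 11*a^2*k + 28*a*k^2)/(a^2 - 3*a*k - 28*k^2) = a*(a - 4*k)/(a + 4*k)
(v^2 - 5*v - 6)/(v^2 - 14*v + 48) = (v + 1)/(v - 8)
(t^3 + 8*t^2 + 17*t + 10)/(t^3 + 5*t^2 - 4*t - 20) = (t + 1)/(t - 2)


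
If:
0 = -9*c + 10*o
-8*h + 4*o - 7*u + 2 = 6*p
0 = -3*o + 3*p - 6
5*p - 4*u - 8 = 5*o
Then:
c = 10*p/9 - 20/9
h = -p/4 - 19/16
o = p - 2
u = 1/2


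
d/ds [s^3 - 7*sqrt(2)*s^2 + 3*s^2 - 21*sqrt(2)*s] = 3*s^2 - 14*sqrt(2)*s + 6*s - 21*sqrt(2)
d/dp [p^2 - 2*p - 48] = 2*p - 2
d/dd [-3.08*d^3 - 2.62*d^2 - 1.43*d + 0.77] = -9.24*d^2 - 5.24*d - 1.43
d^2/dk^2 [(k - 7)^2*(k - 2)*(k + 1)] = 12*k^2 - 90*k + 122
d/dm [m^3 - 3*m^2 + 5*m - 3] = 3*m^2 - 6*m + 5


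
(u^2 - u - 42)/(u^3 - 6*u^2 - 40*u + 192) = (u - 7)/(u^2 - 12*u + 32)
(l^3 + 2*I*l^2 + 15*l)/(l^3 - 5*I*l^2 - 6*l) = (l + 5*I)/(l - 2*I)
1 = 1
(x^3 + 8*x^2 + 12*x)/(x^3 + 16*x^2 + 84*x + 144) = x*(x + 2)/(x^2 + 10*x + 24)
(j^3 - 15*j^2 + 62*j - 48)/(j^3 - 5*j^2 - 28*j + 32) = (j - 6)/(j + 4)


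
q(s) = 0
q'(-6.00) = 0.00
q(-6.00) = 0.00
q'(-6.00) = 0.00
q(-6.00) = 0.00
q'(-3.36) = 0.00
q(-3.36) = 0.00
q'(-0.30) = 0.00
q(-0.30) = 0.00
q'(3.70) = 0.00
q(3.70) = 0.00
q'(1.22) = 0.00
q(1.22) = 0.00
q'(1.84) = 0.00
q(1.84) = 0.00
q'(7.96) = 0.00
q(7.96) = 0.00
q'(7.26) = 0.00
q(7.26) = 0.00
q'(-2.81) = 0.00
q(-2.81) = 0.00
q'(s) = 0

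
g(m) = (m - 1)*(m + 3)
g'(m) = 2*m + 2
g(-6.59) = 27.25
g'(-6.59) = -11.18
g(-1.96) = -3.08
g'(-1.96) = -1.92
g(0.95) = -0.20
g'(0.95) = 3.90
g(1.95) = 4.70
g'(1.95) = 5.90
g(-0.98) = -4.00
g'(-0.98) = 0.04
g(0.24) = -2.46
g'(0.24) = 2.48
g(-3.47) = 2.10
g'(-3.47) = -4.94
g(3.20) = 13.64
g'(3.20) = 8.40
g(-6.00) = 21.00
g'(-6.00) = -10.00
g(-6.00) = 21.00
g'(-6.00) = -10.00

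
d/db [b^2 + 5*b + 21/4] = 2*b + 5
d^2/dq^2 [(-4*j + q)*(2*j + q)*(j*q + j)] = 2*j*(-2*j + 3*q + 1)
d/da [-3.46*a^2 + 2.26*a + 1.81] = 2.26 - 6.92*a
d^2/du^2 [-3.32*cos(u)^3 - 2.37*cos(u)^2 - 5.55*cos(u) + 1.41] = 8.04*cos(u) + 4.74*cos(2*u) + 7.47*cos(3*u)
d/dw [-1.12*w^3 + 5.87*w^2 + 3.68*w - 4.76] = -3.36*w^2 + 11.74*w + 3.68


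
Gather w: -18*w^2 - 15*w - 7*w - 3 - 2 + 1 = -18*w^2 - 22*w - 4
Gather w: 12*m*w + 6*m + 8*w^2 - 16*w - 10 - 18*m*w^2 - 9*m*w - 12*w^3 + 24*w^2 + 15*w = 6*m - 12*w^3 + w^2*(32 - 18*m) + w*(3*m - 1) - 10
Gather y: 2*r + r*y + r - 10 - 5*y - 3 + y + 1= 3*r + y*(r - 4) - 12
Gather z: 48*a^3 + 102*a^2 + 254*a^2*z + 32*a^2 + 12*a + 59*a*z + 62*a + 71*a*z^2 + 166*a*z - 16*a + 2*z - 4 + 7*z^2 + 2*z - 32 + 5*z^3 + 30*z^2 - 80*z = 48*a^3 + 134*a^2 + 58*a + 5*z^3 + z^2*(71*a + 37) + z*(254*a^2 + 225*a - 76) - 36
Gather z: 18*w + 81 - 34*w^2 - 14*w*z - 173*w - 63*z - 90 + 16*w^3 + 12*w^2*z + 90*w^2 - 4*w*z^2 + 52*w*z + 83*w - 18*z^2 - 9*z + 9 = 16*w^3 + 56*w^2 - 72*w + z^2*(-4*w - 18) + z*(12*w^2 + 38*w - 72)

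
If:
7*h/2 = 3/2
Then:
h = 3/7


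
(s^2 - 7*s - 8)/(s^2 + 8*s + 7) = (s - 8)/(s + 7)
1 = 1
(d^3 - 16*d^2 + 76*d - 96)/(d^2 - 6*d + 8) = (d^2 - 14*d + 48)/(d - 4)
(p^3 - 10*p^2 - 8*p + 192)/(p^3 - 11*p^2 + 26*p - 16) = (p^2 - 2*p - 24)/(p^2 - 3*p + 2)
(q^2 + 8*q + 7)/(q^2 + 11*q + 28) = (q + 1)/(q + 4)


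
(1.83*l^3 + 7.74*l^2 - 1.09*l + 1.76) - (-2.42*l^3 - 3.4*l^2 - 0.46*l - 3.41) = 4.25*l^3 + 11.14*l^2 - 0.63*l + 5.17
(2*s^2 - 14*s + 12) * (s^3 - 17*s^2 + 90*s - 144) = 2*s^5 - 48*s^4 + 430*s^3 - 1752*s^2 + 3096*s - 1728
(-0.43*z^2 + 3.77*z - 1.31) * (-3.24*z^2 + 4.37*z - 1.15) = 1.3932*z^4 - 14.0939*z^3 + 21.2138*z^2 - 10.0602*z + 1.5065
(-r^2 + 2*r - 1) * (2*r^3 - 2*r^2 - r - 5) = -2*r^5 + 6*r^4 - 5*r^3 + 5*r^2 - 9*r + 5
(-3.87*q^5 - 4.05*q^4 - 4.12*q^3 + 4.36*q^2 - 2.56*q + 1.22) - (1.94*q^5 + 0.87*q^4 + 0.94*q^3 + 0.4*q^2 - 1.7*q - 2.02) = -5.81*q^5 - 4.92*q^4 - 5.06*q^3 + 3.96*q^2 - 0.86*q + 3.24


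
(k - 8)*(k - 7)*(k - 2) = k^3 - 17*k^2 + 86*k - 112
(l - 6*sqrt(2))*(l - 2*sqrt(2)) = l^2 - 8*sqrt(2)*l + 24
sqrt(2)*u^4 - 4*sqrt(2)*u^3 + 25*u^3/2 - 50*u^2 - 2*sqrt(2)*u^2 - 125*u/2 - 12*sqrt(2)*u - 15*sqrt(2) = (u - 5)*(u + 1)*(u + 6*sqrt(2))*(sqrt(2)*u + 1/2)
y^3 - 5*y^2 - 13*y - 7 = (y - 7)*(y + 1)^2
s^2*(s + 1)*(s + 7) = s^4 + 8*s^3 + 7*s^2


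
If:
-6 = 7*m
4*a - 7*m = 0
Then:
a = -3/2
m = -6/7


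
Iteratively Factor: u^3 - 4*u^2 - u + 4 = (u - 1)*(u^2 - 3*u - 4) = (u - 4)*(u - 1)*(u + 1)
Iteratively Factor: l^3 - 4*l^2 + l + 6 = (l - 3)*(l^2 - l - 2) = (l - 3)*(l - 2)*(l + 1)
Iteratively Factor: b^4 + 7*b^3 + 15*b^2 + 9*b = (b + 3)*(b^3 + 4*b^2 + 3*b) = (b + 1)*(b + 3)*(b^2 + 3*b) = b*(b + 1)*(b + 3)*(b + 3)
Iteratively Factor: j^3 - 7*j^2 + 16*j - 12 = (j - 2)*(j^2 - 5*j + 6) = (j - 3)*(j - 2)*(j - 2)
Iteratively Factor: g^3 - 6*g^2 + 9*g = (g - 3)*(g^2 - 3*g) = (g - 3)^2*(g)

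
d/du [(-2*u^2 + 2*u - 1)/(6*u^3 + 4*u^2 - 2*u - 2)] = (6*u^4 - 12*u^3 + 7*u^2 + 8*u - 3)/(2*(9*u^6 + 12*u^5 - 2*u^4 - 10*u^3 - 3*u^2 + 2*u + 1))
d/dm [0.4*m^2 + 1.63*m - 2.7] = 0.8*m + 1.63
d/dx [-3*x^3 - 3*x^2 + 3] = 3*x*(-3*x - 2)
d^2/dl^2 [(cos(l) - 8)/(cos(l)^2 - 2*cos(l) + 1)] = (65*cos(l)/4 + 14*cos(2*l) - cos(3*l)/4 - 30)/(cos(l) - 1)^4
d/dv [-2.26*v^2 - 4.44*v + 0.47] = -4.52*v - 4.44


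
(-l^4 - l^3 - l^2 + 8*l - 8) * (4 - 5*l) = 5*l^5 + l^4 + l^3 - 44*l^2 + 72*l - 32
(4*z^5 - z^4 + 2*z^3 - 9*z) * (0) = 0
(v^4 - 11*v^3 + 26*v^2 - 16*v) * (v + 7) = v^5 - 4*v^4 - 51*v^3 + 166*v^2 - 112*v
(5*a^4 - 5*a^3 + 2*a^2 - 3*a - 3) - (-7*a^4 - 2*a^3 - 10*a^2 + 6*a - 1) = 12*a^4 - 3*a^3 + 12*a^2 - 9*a - 2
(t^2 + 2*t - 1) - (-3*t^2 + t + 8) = 4*t^2 + t - 9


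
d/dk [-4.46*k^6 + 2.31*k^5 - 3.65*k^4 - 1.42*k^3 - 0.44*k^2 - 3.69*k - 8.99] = -26.76*k^5 + 11.55*k^4 - 14.6*k^3 - 4.26*k^2 - 0.88*k - 3.69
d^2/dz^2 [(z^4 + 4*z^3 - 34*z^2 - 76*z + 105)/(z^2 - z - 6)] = 2*(z^6 - 3*z^5 - 15*z^4 - 34*z^3 - 9*z^2 - 1251*z - 33)/(z^6 - 3*z^5 - 15*z^4 + 35*z^3 + 90*z^2 - 108*z - 216)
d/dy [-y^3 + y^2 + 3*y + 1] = -3*y^2 + 2*y + 3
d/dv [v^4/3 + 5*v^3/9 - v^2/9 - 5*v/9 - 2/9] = 4*v^3/3 + 5*v^2/3 - 2*v/9 - 5/9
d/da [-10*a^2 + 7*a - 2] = 7 - 20*a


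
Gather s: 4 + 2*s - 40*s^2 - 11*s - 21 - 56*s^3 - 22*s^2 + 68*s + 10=-56*s^3 - 62*s^2 + 59*s - 7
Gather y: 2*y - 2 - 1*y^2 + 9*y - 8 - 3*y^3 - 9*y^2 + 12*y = -3*y^3 - 10*y^2 + 23*y - 10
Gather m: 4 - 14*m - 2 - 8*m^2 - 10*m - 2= -8*m^2 - 24*m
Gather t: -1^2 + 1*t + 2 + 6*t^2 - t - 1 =6*t^2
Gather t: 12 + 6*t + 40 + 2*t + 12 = 8*t + 64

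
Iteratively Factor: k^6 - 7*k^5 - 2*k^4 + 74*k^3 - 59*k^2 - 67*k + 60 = (k - 5)*(k^5 - 2*k^4 - 12*k^3 + 14*k^2 + 11*k - 12) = (k - 5)*(k - 4)*(k^4 + 2*k^3 - 4*k^2 - 2*k + 3) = (k - 5)*(k - 4)*(k - 1)*(k^3 + 3*k^2 - k - 3) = (k - 5)*(k - 4)*(k - 1)*(k + 1)*(k^2 + 2*k - 3) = (k - 5)*(k - 4)*(k - 1)^2*(k + 1)*(k + 3)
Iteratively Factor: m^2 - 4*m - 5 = (m + 1)*(m - 5)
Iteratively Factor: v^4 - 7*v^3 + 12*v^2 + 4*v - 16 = (v - 2)*(v^3 - 5*v^2 + 2*v + 8) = (v - 2)^2*(v^2 - 3*v - 4) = (v - 4)*(v - 2)^2*(v + 1)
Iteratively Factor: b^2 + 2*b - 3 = (b - 1)*(b + 3)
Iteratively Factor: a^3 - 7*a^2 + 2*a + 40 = (a - 4)*(a^2 - 3*a - 10) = (a - 4)*(a + 2)*(a - 5)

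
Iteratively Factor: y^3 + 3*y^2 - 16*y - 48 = (y + 4)*(y^2 - y - 12) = (y - 4)*(y + 4)*(y + 3)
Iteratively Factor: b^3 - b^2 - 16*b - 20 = (b + 2)*(b^2 - 3*b - 10) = (b + 2)^2*(b - 5)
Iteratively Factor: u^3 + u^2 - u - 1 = (u - 1)*(u^2 + 2*u + 1) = (u - 1)*(u + 1)*(u + 1)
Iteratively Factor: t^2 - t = (t)*(t - 1)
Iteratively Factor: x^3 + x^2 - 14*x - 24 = (x + 2)*(x^2 - x - 12) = (x - 4)*(x + 2)*(x + 3)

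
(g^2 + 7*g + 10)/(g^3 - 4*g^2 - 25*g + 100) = (g + 2)/(g^2 - 9*g + 20)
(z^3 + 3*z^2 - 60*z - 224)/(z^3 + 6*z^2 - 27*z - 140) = (z - 8)/(z - 5)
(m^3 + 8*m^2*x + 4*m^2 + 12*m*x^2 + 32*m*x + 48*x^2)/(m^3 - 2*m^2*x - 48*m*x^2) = (-m^2 - 2*m*x - 4*m - 8*x)/(m*(-m + 8*x))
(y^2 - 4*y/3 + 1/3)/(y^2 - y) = (y - 1/3)/y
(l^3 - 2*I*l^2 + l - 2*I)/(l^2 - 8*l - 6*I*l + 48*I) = (l^3 - 2*I*l^2 + l - 2*I)/(l^2 - 8*l - 6*I*l + 48*I)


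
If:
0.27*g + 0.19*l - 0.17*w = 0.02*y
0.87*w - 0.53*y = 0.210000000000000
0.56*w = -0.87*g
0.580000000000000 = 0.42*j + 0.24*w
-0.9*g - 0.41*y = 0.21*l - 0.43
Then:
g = -0.76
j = 0.71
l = 2.30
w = 1.18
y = 1.54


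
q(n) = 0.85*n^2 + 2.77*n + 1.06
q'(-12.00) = -17.63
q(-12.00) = 90.22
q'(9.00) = 18.07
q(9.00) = 94.84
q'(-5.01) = -5.75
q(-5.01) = 8.52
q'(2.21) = 6.53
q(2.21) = 11.33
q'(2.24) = 6.58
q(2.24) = 11.53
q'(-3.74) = -3.59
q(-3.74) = 2.59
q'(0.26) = 3.21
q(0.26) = 1.84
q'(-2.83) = -2.04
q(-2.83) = 0.03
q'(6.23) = 13.36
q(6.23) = 51.31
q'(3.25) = 8.30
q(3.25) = 19.04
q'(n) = 1.7*n + 2.77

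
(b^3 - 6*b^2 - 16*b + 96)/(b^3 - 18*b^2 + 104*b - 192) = (b + 4)/(b - 8)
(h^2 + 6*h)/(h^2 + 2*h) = (h + 6)/(h + 2)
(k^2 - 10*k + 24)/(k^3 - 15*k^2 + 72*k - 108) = (k - 4)/(k^2 - 9*k + 18)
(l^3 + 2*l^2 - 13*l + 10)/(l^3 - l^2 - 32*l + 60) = (l^2 + 4*l - 5)/(l^2 + l - 30)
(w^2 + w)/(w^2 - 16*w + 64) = w*(w + 1)/(w^2 - 16*w + 64)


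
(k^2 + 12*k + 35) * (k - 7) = k^3 + 5*k^2 - 49*k - 245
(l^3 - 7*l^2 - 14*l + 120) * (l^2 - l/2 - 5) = l^5 - 15*l^4/2 - 31*l^3/2 + 162*l^2 + 10*l - 600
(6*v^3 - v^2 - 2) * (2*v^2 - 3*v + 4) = 12*v^5 - 20*v^4 + 27*v^3 - 8*v^2 + 6*v - 8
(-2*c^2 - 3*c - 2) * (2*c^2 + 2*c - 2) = -4*c^4 - 10*c^3 - 6*c^2 + 2*c + 4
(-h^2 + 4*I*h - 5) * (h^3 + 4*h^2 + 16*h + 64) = -h^5 - 4*h^4 + 4*I*h^4 - 21*h^3 + 16*I*h^3 - 84*h^2 + 64*I*h^2 - 80*h + 256*I*h - 320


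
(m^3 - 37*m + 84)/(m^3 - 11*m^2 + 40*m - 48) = (m + 7)/(m - 4)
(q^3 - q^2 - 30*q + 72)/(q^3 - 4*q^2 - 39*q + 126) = (q - 4)/(q - 7)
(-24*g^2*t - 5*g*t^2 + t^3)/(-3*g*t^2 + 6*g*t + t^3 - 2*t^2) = (24*g^2 + 5*g*t - t^2)/(3*g*t - 6*g - t^2 + 2*t)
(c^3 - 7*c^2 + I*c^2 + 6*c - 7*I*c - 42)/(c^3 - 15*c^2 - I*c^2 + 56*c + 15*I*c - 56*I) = (c^2 + I*c + 6)/(c^2 - c*(8 + I) + 8*I)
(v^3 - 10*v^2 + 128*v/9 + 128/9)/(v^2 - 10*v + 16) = (v^2 - 2*v - 16/9)/(v - 2)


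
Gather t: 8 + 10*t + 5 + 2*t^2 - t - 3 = 2*t^2 + 9*t + 10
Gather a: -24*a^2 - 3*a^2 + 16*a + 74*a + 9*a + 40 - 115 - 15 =-27*a^2 + 99*a - 90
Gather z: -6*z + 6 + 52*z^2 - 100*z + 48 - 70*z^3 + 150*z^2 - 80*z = -70*z^3 + 202*z^2 - 186*z + 54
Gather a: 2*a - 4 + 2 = 2*a - 2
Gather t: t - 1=t - 1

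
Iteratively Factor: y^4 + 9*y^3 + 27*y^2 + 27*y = (y)*(y^3 + 9*y^2 + 27*y + 27) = y*(y + 3)*(y^2 + 6*y + 9) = y*(y + 3)^2*(y + 3)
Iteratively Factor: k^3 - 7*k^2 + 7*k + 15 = (k - 3)*(k^2 - 4*k - 5) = (k - 3)*(k + 1)*(k - 5)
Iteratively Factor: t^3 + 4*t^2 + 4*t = (t + 2)*(t^2 + 2*t) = t*(t + 2)*(t + 2)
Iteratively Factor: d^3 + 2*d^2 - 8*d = (d)*(d^2 + 2*d - 8) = d*(d - 2)*(d + 4)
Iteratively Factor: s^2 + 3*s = (s + 3)*(s)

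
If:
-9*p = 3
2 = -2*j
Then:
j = -1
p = -1/3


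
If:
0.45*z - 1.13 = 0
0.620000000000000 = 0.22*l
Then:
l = 2.82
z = 2.51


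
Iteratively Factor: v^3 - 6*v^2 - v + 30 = (v - 3)*(v^2 - 3*v - 10) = (v - 5)*(v - 3)*(v + 2)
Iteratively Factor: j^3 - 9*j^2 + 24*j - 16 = (j - 4)*(j^2 - 5*j + 4) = (j - 4)^2*(j - 1)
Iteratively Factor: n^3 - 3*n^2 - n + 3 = (n + 1)*(n^2 - 4*n + 3) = (n - 1)*(n + 1)*(n - 3)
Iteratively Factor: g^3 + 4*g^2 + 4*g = (g + 2)*(g^2 + 2*g) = g*(g + 2)*(g + 2)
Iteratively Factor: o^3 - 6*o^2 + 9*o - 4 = (o - 1)*(o^2 - 5*o + 4) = (o - 1)^2*(o - 4)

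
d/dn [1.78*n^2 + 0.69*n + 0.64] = 3.56*n + 0.69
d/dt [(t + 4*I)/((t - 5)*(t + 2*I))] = ((t - 5)*(t + 2*I) - (t - 5)*(t + 4*I) - (t + 2*I)*(t + 4*I))/((t - 5)^2*(t + 2*I)^2)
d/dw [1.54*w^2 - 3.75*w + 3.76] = 3.08*w - 3.75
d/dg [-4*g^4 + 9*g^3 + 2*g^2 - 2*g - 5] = -16*g^3 + 27*g^2 + 4*g - 2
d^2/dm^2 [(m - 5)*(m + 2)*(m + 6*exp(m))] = 6*m^2*exp(m) + 6*m*exp(m) + 6*m - 84*exp(m) - 6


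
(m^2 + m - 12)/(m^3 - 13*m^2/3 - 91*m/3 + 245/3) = 3*(m^2 + m - 12)/(3*m^3 - 13*m^2 - 91*m + 245)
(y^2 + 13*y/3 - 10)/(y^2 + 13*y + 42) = (y - 5/3)/(y + 7)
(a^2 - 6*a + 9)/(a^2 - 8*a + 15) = (a - 3)/(a - 5)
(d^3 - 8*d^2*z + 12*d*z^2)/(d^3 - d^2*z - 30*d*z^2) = (d - 2*z)/(d + 5*z)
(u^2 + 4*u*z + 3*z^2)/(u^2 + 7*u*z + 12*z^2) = (u + z)/(u + 4*z)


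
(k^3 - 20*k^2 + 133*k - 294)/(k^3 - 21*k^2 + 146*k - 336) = (k - 7)/(k - 8)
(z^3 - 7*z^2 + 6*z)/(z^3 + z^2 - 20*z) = (z^2 - 7*z + 6)/(z^2 + z - 20)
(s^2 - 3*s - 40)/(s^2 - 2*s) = (s^2 - 3*s - 40)/(s*(s - 2))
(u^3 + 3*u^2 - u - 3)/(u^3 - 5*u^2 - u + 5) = (u + 3)/(u - 5)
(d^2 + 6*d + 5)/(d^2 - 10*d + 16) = (d^2 + 6*d + 5)/(d^2 - 10*d + 16)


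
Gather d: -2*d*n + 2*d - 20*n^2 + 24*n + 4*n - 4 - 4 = d*(2 - 2*n) - 20*n^2 + 28*n - 8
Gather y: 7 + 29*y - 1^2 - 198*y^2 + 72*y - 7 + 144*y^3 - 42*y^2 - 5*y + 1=144*y^3 - 240*y^2 + 96*y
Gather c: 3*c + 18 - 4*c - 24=-c - 6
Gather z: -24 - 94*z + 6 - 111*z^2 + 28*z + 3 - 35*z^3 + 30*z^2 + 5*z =-35*z^3 - 81*z^2 - 61*z - 15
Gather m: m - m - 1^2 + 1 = 0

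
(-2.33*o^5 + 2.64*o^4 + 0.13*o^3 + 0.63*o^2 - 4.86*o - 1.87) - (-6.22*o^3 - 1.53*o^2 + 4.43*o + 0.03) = -2.33*o^5 + 2.64*o^4 + 6.35*o^3 + 2.16*o^2 - 9.29*o - 1.9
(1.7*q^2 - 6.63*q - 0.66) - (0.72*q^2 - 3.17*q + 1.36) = 0.98*q^2 - 3.46*q - 2.02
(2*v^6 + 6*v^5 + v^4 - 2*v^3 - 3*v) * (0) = 0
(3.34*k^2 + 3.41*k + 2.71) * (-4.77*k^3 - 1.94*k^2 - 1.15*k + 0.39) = -15.9318*k^5 - 22.7453*k^4 - 23.3831*k^3 - 7.8763*k^2 - 1.7866*k + 1.0569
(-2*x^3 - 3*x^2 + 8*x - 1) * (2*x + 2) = -4*x^4 - 10*x^3 + 10*x^2 + 14*x - 2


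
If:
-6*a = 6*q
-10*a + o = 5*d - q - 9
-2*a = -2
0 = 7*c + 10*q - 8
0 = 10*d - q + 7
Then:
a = 1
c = 18/7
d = -4/5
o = -2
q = -1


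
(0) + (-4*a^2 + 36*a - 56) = -4*a^2 + 36*a - 56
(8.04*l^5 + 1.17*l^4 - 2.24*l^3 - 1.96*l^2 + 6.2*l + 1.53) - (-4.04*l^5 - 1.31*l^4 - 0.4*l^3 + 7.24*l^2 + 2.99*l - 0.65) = 12.08*l^5 + 2.48*l^4 - 1.84*l^3 - 9.2*l^2 + 3.21*l + 2.18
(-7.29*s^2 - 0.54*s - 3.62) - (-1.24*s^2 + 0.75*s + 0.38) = -6.05*s^2 - 1.29*s - 4.0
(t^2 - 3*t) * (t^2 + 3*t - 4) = t^4 - 13*t^2 + 12*t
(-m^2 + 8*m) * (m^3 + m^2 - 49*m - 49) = -m^5 + 7*m^4 + 57*m^3 - 343*m^2 - 392*m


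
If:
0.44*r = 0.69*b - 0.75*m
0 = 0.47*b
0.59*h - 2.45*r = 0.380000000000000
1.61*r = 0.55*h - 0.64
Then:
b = 0.00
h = 2.40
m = -0.25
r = 0.42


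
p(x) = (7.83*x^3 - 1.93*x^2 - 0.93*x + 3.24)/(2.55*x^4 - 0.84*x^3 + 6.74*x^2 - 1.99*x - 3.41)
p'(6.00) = -0.07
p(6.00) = 0.48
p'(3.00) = -0.18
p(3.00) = 0.83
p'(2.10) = -0.27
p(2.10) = 1.02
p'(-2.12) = -0.08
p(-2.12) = -0.86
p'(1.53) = -0.66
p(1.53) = 1.25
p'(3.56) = -0.15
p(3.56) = 0.74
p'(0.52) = -4.29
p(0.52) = -1.31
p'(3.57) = -0.15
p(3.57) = 0.73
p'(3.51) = -0.15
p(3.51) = 0.74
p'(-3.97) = -0.11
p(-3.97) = -0.64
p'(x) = (23.49*x^2 - 3.86*x - 0.93)/(2.55*x^4 - 0.84*x^3 + 6.74*x^2 - 1.99*x - 3.41) + (-10.2*x^3 + 2.52*x^2 - 13.48*x + 1.99)*(7.83*x^3 - 1.93*x^2 - 0.93*x + 3.24)/(2.55*x^4 - 0.84*x^3 + 6.74*x^2 - 1.99*x - 3.41)^2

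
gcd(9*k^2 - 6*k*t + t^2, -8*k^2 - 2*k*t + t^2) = 1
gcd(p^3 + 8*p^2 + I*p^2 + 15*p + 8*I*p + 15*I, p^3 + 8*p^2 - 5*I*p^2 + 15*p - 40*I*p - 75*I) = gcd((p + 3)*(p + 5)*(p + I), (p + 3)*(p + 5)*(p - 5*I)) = p^2 + 8*p + 15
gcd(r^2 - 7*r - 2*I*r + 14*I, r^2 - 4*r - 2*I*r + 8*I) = r - 2*I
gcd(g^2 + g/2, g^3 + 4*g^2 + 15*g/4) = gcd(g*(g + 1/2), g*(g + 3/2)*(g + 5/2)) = g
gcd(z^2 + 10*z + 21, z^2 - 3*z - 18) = z + 3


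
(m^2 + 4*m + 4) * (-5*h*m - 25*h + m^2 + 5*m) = -5*h*m^3 - 45*h*m^2 - 120*h*m - 100*h + m^4 + 9*m^3 + 24*m^2 + 20*m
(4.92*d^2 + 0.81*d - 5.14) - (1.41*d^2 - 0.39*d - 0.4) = 3.51*d^2 + 1.2*d - 4.74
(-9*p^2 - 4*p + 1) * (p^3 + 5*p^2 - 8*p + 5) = -9*p^5 - 49*p^4 + 53*p^3 - 8*p^2 - 28*p + 5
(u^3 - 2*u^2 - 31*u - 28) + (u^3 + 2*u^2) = 2*u^3 - 31*u - 28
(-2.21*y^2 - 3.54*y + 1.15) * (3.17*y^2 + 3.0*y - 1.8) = -7.0057*y^4 - 17.8518*y^3 - 2.9965*y^2 + 9.822*y - 2.07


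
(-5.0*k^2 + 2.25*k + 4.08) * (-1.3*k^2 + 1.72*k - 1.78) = 6.5*k^4 - 11.525*k^3 + 7.466*k^2 + 3.0126*k - 7.2624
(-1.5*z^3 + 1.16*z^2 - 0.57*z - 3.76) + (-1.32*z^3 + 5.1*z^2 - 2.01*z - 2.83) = -2.82*z^3 + 6.26*z^2 - 2.58*z - 6.59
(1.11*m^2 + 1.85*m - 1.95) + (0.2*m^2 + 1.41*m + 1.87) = 1.31*m^2 + 3.26*m - 0.0799999999999998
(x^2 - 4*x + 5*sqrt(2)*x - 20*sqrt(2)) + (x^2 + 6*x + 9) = 2*x^2 + 2*x + 5*sqrt(2)*x - 20*sqrt(2) + 9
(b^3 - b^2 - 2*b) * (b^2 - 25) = b^5 - b^4 - 27*b^3 + 25*b^2 + 50*b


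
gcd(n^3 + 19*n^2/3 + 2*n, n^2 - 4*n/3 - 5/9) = n + 1/3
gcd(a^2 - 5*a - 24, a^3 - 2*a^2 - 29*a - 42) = a + 3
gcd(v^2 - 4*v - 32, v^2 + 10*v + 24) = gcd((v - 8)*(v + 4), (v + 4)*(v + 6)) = v + 4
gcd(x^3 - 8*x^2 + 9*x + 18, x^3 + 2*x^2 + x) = x + 1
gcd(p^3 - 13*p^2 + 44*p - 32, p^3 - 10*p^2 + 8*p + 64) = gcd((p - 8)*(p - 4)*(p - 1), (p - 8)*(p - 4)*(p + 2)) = p^2 - 12*p + 32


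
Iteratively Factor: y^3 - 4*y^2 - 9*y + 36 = (y + 3)*(y^2 - 7*y + 12) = (y - 3)*(y + 3)*(y - 4)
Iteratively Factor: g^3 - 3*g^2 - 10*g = (g)*(g^2 - 3*g - 10) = g*(g - 5)*(g + 2)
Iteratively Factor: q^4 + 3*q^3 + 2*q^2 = (q)*(q^3 + 3*q^2 + 2*q) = q^2*(q^2 + 3*q + 2) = q^2*(q + 2)*(q + 1)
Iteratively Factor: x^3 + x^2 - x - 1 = (x + 1)*(x^2 - 1) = (x + 1)^2*(x - 1)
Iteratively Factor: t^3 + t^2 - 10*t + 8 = (t - 1)*(t^2 + 2*t - 8) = (t - 1)*(t + 4)*(t - 2)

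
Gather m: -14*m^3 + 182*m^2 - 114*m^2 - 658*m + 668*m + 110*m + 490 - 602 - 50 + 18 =-14*m^3 + 68*m^2 + 120*m - 144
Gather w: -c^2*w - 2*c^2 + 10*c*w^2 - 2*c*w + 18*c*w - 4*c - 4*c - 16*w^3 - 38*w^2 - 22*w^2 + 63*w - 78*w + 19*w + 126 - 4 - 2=-2*c^2 - 8*c - 16*w^3 + w^2*(10*c - 60) + w*(-c^2 + 16*c + 4) + 120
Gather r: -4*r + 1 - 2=-4*r - 1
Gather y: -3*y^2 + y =-3*y^2 + y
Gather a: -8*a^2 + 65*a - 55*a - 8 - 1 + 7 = -8*a^2 + 10*a - 2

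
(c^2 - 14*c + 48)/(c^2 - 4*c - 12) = (c - 8)/(c + 2)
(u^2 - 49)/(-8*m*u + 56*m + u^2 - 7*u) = (u + 7)/(-8*m + u)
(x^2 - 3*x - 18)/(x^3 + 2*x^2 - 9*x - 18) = (x - 6)/(x^2 - x - 6)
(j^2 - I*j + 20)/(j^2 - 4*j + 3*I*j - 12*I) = (j^2 - I*j + 20)/(j^2 + j*(-4 + 3*I) - 12*I)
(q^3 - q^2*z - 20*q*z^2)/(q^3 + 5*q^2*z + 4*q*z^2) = (q - 5*z)/(q + z)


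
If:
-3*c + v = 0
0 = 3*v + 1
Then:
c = -1/9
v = -1/3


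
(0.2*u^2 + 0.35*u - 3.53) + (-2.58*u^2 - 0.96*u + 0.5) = -2.38*u^2 - 0.61*u - 3.03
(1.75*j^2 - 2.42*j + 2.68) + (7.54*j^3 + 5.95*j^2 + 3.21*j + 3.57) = 7.54*j^3 + 7.7*j^2 + 0.79*j + 6.25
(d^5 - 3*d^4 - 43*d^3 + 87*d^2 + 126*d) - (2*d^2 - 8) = d^5 - 3*d^4 - 43*d^3 + 85*d^2 + 126*d + 8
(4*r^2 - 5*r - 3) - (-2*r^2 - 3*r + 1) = 6*r^2 - 2*r - 4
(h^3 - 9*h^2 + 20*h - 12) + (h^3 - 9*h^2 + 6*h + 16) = 2*h^3 - 18*h^2 + 26*h + 4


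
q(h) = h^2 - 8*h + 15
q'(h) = 2*h - 8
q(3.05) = -0.10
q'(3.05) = -1.90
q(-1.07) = 24.70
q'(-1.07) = -10.14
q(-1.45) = 28.70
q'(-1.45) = -10.90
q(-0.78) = 21.85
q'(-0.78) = -9.56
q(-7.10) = 122.21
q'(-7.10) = -22.20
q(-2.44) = 40.47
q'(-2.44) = -12.88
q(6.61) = 5.81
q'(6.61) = 5.22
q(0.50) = 11.25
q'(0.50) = -7.00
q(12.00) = 63.00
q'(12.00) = 16.00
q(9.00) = 24.00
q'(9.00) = 10.00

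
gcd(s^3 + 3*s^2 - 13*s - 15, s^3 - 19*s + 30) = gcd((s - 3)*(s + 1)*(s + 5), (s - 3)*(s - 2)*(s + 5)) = s^2 + 2*s - 15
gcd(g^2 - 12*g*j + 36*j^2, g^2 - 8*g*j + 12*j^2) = g - 6*j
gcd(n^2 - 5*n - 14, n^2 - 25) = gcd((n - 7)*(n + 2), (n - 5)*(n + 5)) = 1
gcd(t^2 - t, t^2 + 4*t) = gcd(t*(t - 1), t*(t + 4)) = t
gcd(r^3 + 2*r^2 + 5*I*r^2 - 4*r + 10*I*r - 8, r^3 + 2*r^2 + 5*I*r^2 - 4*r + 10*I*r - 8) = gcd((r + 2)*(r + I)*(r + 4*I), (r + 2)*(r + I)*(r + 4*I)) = r^3 + r^2*(2 + 5*I) + r*(-4 + 10*I) - 8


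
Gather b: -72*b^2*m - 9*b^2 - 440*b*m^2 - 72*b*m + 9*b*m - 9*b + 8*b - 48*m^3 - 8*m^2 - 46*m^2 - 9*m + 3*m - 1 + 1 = b^2*(-72*m - 9) + b*(-440*m^2 - 63*m - 1) - 48*m^3 - 54*m^2 - 6*m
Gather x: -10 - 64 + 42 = -32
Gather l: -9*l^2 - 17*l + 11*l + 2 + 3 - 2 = -9*l^2 - 6*l + 3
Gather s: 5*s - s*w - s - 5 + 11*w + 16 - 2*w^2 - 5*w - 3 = s*(4 - w) - 2*w^2 + 6*w + 8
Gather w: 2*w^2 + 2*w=2*w^2 + 2*w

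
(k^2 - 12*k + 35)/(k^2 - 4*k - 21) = (k - 5)/(k + 3)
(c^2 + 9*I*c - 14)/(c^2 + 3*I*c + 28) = (c + 2*I)/(c - 4*I)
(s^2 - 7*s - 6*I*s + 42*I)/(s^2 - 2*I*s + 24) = (s - 7)/(s + 4*I)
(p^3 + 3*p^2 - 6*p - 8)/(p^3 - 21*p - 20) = (p - 2)/(p - 5)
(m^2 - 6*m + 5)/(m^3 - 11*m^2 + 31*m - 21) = (m - 5)/(m^2 - 10*m + 21)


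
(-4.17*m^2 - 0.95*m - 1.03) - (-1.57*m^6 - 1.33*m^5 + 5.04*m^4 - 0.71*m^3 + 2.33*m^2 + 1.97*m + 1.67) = 1.57*m^6 + 1.33*m^5 - 5.04*m^4 + 0.71*m^3 - 6.5*m^2 - 2.92*m - 2.7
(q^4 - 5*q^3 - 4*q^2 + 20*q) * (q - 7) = q^5 - 12*q^4 + 31*q^3 + 48*q^2 - 140*q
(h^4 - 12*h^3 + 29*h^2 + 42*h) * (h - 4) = h^5 - 16*h^4 + 77*h^3 - 74*h^2 - 168*h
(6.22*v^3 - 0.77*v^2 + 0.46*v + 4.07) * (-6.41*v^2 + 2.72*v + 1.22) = -39.8702*v^5 + 21.8541*v^4 + 2.5454*v^3 - 25.7769*v^2 + 11.6316*v + 4.9654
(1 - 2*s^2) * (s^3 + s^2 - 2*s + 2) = -2*s^5 - 2*s^4 + 5*s^3 - 3*s^2 - 2*s + 2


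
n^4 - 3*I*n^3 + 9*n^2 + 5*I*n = n*(n - 5*I)*(n + I)^2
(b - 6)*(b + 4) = b^2 - 2*b - 24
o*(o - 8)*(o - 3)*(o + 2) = o^4 - 9*o^3 + 2*o^2 + 48*o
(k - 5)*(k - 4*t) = k^2 - 4*k*t - 5*k + 20*t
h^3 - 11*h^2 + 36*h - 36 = (h - 6)*(h - 3)*(h - 2)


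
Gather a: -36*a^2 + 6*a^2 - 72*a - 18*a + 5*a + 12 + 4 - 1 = -30*a^2 - 85*a + 15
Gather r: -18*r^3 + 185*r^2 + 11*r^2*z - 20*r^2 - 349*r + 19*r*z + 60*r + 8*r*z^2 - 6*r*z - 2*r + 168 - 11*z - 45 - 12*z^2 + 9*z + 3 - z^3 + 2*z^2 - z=-18*r^3 + r^2*(11*z + 165) + r*(8*z^2 + 13*z - 291) - z^3 - 10*z^2 - 3*z + 126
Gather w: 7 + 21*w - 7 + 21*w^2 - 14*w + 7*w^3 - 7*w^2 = 7*w^3 + 14*w^2 + 7*w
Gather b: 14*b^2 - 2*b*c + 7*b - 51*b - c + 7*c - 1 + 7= 14*b^2 + b*(-2*c - 44) + 6*c + 6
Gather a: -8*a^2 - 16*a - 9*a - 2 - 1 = -8*a^2 - 25*a - 3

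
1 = 1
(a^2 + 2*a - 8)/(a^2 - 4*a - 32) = (a - 2)/(a - 8)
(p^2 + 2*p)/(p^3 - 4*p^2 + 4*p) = (p + 2)/(p^2 - 4*p + 4)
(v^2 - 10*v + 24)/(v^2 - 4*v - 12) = (v - 4)/(v + 2)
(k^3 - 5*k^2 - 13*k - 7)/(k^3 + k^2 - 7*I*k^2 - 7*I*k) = (k^2 - 6*k - 7)/(k*(k - 7*I))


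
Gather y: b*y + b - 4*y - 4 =b + y*(b - 4) - 4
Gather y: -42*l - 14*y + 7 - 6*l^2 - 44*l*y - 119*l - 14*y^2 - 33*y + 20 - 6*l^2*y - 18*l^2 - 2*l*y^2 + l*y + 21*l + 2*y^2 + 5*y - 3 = -24*l^2 - 140*l + y^2*(-2*l - 12) + y*(-6*l^2 - 43*l - 42) + 24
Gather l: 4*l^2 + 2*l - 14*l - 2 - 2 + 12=4*l^2 - 12*l + 8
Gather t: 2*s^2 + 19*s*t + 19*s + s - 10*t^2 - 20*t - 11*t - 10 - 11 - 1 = 2*s^2 + 20*s - 10*t^2 + t*(19*s - 31) - 22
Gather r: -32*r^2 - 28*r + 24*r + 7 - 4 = -32*r^2 - 4*r + 3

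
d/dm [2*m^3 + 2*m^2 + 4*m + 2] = 6*m^2 + 4*m + 4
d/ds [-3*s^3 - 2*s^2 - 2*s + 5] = -9*s^2 - 4*s - 2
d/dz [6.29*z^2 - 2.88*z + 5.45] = 12.58*z - 2.88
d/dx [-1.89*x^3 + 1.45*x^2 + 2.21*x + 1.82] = -5.67*x^2 + 2.9*x + 2.21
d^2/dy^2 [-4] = 0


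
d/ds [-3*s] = -3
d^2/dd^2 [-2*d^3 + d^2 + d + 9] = 2 - 12*d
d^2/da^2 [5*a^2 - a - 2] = 10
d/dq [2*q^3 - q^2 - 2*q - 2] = 6*q^2 - 2*q - 2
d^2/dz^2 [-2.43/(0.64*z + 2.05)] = -1.990656/(0.64*z + 2.05)^3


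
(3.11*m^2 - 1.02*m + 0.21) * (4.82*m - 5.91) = 14.9902*m^3 - 23.2965*m^2 + 7.0404*m - 1.2411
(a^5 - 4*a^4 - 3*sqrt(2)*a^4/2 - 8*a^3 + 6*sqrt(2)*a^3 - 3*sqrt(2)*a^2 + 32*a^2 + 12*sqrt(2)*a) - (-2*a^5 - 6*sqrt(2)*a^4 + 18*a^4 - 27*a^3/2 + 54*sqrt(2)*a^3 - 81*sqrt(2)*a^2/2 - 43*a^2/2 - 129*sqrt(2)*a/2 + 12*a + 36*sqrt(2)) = 3*a^5 - 22*a^4 + 9*sqrt(2)*a^4/2 - 48*sqrt(2)*a^3 + 11*a^3/2 + 75*sqrt(2)*a^2/2 + 107*a^2/2 - 12*a + 153*sqrt(2)*a/2 - 36*sqrt(2)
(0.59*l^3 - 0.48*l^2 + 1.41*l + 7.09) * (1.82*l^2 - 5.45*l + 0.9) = 1.0738*l^5 - 4.0891*l^4 + 5.7132*l^3 + 4.7873*l^2 - 37.3715*l + 6.381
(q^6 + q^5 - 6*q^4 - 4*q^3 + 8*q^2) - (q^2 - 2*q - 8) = q^6 + q^5 - 6*q^4 - 4*q^3 + 7*q^2 + 2*q + 8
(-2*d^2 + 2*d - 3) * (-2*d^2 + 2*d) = 4*d^4 - 8*d^3 + 10*d^2 - 6*d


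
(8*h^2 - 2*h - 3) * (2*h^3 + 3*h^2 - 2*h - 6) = 16*h^5 + 20*h^4 - 28*h^3 - 53*h^2 + 18*h + 18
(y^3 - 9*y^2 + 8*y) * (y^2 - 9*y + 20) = y^5 - 18*y^4 + 109*y^3 - 252*y^2 + 160*y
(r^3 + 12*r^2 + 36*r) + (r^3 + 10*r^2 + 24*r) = 2*r^3 + 22*r^2 + 60*r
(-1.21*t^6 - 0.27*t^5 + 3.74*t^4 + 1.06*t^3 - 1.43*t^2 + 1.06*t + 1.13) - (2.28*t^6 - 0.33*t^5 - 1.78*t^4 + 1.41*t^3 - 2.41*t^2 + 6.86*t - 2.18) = -3.49*t^6 + 0.06*t^5 + 5.52*t^4 - 0.35*t^3 + 0.98*t^2 - 5.8*t + 3.31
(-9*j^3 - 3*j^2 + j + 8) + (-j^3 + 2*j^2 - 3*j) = -10*j^3 - j^2 - 2*j + 8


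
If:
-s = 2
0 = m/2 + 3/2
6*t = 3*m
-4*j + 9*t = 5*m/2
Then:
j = -3/2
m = -3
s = -2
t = -3/2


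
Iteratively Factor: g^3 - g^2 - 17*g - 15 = (g + 3)*(g^2 - 4*g - 5) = (g + 1)*(g + 3)*(g - 5)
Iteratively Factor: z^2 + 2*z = (z + 2)*(z)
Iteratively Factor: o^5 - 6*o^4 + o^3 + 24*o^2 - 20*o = (o + 2)*(o^4 - 8*o^3 + 17*o^2 - 10*o) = (o - 5)*(o + 2)*(o^3 - 3*o^2 + 2*o) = (o - 5)*(o - 1)*(o + 2)*(o^2 - 2*o) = o*(o - 5)*(o - 1)*(o + 2)*(o - 2)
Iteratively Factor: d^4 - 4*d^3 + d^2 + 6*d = (d + 1)*(d^3 - 5*d^2 + 6*d) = (d - 2)*(d + 1)*(d^2 - 3*d) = (d - 3)*(d - 2)*(d + 1)*(d)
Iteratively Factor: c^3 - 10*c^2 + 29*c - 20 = (c - 5)*(c^2 - 5*c + 4) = (c - 5)*(c - 4)*(c - 1)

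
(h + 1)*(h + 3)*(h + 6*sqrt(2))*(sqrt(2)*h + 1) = sqrt(2)*h^4 + 4*sqrt(2)*h^3 + 13*h^3 + 9*sqrt(2)*h^2 + 52*h^2 + 24*sqrt(2)*h + 39*h + 18*sqrt(2)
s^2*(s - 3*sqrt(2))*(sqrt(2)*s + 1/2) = sqrt(2)*s^4 - 11*s^3/2 - 3*sqrt(2)*s^2/2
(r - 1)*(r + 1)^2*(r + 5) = r^4 + 6*r^3 + 4*r^2 - 6*r - 5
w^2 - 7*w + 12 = (w - 4)*(w - 3)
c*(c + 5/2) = c^2 + 5*c/2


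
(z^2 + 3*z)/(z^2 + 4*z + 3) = z/(z + 1)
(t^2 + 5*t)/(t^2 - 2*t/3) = 3*(t + 5)/(3*t - 2)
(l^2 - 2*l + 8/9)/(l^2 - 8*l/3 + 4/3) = (l - 4/3)/(l - 2)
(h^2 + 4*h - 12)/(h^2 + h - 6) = (h + 6)/(h + 3)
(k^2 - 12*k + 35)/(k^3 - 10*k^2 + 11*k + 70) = 1/(k + 2)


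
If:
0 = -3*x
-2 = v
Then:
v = -2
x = 0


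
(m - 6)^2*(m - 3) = m^3 - 15*m^2 + 72*m - 108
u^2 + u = u*(u + 1)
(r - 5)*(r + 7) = r^2 + 2*r - 35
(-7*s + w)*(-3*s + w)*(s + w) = 21*s^3 + 11*s^2*w - 9*s*w^2 + w^3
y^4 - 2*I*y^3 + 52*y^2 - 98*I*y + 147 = (y - 7*I)*(y - 3*I)*(y + I)*(y + 7*I)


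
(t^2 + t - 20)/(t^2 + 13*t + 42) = (t^2 + t - 20)/(t^2 + 13*t + 42)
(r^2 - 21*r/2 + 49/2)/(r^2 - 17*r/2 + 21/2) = (2*r - 7)/(2*r - 3)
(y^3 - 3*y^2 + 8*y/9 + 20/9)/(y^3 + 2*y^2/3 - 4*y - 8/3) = (y - 5/3)/(y + 2)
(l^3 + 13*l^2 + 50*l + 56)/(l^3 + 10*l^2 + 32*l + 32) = (l + 7)/(l + 4)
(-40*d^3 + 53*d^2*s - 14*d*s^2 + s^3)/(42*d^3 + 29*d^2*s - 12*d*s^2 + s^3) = (-40*d^3 + 53*d^2*s - 14*d*s^2 + s^3)/(42*d^3 + 29*d^2*s - 12*d*s^2 + s^3)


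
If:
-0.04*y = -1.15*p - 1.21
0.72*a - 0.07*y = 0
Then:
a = 0.0972222222222222*y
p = 0.0347826086956522*y - 1.05217391304348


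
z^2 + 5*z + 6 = (z + 2)*(z + 3)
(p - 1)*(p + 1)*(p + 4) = p^3 + 4*p^2 - p - 4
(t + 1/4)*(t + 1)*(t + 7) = t^3 + 33*t^2/4 + 9*t + 7/4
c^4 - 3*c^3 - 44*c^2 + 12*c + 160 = (c - 8)*(c - 2)*(c + 2)*(c + 5)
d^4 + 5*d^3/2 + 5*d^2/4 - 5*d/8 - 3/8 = (d - 1/2)*(d + 1/2)*(d + 1)*(d + 3/2)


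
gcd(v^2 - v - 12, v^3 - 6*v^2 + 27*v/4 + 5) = v - 4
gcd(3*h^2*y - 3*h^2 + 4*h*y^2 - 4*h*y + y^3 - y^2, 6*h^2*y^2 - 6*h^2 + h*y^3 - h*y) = y - 1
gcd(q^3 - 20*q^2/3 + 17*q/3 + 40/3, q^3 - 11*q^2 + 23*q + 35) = q^2 - 4*q - 5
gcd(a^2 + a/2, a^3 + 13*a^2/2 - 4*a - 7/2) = a + 1/2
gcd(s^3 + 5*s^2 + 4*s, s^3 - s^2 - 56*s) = s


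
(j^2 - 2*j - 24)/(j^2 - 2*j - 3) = (-j^2 + 2*j + 24)/(-j^2 + 2*j + 3)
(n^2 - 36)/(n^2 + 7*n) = (n^2 - 36)/(n*(n + 7))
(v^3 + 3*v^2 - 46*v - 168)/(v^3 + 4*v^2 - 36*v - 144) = (v - 7)/(v - 6)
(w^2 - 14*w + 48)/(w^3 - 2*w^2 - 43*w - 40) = (w - 6)/(w^2 + 6*w + 5)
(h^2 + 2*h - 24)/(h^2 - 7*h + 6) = (h^2 + 2*h - 24)/(h^2 - 7*h + 6)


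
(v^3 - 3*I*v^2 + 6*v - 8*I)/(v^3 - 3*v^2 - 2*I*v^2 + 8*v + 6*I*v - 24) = (v - I)/(v - 3)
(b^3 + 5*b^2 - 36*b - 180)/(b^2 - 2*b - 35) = (b^2 - 36)/(b - 7)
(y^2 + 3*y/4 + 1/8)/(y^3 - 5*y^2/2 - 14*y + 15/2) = (8*y^2 + 6*y + 1)/(4*(2*y^3 - 5*y^2 - 28*y + 15))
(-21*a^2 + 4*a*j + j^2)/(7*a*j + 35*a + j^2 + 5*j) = (-3*a + j)/(j + 5)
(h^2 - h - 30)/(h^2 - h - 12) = (-h^2 + h + 30)/(-h^2 + h + 12)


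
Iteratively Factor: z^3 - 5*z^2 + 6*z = (z - 3)*(z^2 - 2*z) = z*(z - 3)*(z - 2)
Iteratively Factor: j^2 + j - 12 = (j - 3)*(j + 4)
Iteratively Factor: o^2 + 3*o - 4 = (o - 1)*(o + 4)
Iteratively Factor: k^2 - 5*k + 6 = (k - 2)*(k - 3)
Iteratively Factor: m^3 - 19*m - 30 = (m + 3)*(m^2 - 3*m - 10) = (m + 2)*(m + 3)*(m - 5)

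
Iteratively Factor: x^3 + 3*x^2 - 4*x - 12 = (x - 2)*(x^2 + 5*x + 6) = (x - 2)*(x + 3)*(x + 2)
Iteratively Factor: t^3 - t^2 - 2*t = (t + 1)*(t^2 - 2*t) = t*(t + 1)*(t - 2)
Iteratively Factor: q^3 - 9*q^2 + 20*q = (q - 5)*(q^2 - 4*q) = (q - 5)*(q - 4)*(q)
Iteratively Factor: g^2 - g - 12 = (g + 3)*(g - 4)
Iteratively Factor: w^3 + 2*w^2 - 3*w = (w)*(w^2 + 2*w - 3) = w*(w + 3)*(w - 1)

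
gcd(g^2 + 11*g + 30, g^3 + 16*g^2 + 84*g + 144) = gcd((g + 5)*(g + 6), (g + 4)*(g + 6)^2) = g + 6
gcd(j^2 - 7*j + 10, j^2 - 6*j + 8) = j - 2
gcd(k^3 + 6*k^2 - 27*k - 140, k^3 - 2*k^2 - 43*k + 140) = k^2 + 2*k - 35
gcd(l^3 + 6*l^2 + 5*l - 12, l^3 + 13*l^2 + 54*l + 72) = l^2 + 7*l + 12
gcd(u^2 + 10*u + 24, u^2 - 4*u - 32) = u + 4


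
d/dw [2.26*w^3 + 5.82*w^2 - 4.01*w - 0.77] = 6.78*w^2 + 11.64*w - 4.01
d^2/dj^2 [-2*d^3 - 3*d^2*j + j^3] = 6*j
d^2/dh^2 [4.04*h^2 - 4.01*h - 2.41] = 8.08000000000000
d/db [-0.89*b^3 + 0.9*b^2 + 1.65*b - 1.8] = -2.67*b^2 + 1.8*b + 1.65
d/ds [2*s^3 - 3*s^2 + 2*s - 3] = 6*s^2 - 6*s + 2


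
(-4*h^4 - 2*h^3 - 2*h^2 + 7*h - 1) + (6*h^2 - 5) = -4*h^4 - 2*h^3 + 4*h^2 + 7*h - 6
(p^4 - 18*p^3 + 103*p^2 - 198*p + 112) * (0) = 0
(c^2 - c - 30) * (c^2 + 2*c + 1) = c^4 + c^3 - 31*c^2 - 61*c - 30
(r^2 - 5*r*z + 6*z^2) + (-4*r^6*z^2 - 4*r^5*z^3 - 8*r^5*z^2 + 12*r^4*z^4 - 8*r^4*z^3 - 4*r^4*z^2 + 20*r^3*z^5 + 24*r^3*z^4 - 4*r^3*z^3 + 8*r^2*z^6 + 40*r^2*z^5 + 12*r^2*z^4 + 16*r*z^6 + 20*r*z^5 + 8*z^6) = -4*r^6*z^2 - 4*r^5*z^3 - 8*r^5*z^2 + 12*r^4*z^4 - 8*r^4*z^3 - 4*r^4*z^2 + 20*r^3*z^5 + 24*r^3*z^4 - 4*r^3*z^3 + 8*r^2*z^6 + 40*r^2*z^5 + 12*r^2*z^4 + r^2 + 16*r*z^6 + 20*r*z^5 - 5*r*z + 8*z^6 + 6*z^2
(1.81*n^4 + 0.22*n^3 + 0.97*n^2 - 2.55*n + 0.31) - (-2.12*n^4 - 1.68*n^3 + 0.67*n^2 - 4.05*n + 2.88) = 3.93*n^4 + 1.9*n^3 + 0.3*n^2 + 1.5*n - 2.57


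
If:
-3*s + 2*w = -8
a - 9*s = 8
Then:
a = 6*w + 32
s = 2*w/3 + 8/3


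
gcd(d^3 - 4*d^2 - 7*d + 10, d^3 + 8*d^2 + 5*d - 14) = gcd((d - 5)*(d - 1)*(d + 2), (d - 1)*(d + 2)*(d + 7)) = d^2 + d - 2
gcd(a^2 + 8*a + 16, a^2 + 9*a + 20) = a + 4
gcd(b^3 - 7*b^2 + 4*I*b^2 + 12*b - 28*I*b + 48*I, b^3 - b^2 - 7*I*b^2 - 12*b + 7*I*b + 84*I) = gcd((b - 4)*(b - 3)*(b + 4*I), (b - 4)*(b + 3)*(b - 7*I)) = b - 4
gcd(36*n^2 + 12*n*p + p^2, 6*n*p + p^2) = 6*n + p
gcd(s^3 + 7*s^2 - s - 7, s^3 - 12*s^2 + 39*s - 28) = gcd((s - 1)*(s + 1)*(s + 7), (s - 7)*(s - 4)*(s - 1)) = s - 1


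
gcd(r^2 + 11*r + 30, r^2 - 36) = r + 6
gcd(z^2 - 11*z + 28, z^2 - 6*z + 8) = z - 4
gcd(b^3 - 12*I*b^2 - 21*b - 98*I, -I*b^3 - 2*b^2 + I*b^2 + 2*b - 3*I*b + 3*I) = 1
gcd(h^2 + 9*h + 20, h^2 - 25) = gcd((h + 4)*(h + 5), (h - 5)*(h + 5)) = h + 5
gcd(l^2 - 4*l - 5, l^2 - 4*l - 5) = l^2 - 4*l - 5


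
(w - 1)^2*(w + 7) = w^3 + 5*w^2 - 13*w + 7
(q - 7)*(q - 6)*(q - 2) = q^3 - 15*q^2 + 68*q - 84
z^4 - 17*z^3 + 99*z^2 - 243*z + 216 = (z - 8)*(z - 3)^3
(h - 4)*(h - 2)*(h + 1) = h^3 - 5*h^2 + 2*h + 8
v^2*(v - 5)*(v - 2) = v^4 - 7*v^3 + 10*v^2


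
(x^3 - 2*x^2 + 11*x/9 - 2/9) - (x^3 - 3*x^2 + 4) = x^2 + 11*x/9 - 38/9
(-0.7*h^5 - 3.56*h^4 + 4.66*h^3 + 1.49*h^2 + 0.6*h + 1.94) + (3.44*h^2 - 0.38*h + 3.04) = -0.7*h^5 - 3.56*h^4 + 4.66*h^3 + 4.93*h^2 + 0.22*h + 4.98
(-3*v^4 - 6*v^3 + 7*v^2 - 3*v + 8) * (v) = -3*v^5 - 6*v^4 + 7*v^3 - 3*v^2 + 8*v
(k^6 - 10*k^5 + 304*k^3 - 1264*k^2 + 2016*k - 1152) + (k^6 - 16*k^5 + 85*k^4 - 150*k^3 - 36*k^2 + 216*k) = 2*k^6 - 26*k^5 + 85*k^4 + 154*k^3 - 1300*k^2 + 2232*k - 1152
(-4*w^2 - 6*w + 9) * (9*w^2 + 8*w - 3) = -36*w^4 - 86*w^3 + 45*w^2 + 90*w - 27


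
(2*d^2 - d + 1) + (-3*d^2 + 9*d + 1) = -d^2 + 8*d + 2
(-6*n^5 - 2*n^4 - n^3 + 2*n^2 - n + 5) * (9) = -54*n^5 - 18*n^4 - 9*n^3 + 18*n^2 - 9*n + 45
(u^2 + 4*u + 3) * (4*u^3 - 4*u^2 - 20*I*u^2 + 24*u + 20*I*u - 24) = 4*u^5 + 12*u^4 - 20*I*u^4 + 20*u^3 - 60*I*u^3 + 60*u^2 + 20*I*u^2 - 24*u + 60*I*u - 72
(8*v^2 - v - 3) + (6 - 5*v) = 8*v^2 - 6*v + 3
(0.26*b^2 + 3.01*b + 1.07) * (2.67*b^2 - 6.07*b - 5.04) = 0.6942*b^4 + 6.4585*b^3 - 16.7242*b^2 - 21.6653*b - 5.3928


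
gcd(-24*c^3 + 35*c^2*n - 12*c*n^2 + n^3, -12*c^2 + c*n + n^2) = 3*c - n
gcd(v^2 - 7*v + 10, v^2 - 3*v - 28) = 1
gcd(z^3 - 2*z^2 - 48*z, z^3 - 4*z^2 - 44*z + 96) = z^2 - 2*z - 48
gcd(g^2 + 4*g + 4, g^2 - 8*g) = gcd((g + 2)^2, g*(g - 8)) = 1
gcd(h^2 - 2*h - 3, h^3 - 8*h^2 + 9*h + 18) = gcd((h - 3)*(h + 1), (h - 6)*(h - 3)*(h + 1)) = h^2 - 2*h - 3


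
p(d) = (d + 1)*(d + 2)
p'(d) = 2*d + 3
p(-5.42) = 15.12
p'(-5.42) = -7.84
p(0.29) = 2.95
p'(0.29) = 3.58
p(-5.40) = 14.96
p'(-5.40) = -7.80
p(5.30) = 45.99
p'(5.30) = 13.60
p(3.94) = 29.34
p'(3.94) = 10.88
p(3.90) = 28.91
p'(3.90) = 10.80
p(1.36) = 7.93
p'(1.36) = 5.72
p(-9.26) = 59.97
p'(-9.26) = -15.52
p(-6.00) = 20.00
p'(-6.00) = -9.00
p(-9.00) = 56.00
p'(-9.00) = -15.00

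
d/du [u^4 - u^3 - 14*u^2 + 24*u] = 4*u^3 - 3*u^2 - 28*u + 24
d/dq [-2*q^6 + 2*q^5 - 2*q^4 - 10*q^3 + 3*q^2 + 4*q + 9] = -12*q^5 + 10*q^4 - 8*q^3 - 30*q^2 + 6*q + 4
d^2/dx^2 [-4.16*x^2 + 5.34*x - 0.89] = -8.32000000000000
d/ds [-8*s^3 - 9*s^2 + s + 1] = -24*s^2 - 18*s + 1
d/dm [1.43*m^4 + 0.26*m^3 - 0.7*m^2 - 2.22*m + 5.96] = 5.72*m^3 + 0.78*m^2 - 1.4*m - 2.22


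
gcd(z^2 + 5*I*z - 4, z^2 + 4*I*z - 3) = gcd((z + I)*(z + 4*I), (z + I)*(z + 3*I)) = z + I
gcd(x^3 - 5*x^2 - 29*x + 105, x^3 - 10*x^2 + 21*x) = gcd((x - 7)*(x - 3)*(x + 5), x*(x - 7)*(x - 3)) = x^2 - 10*x + 21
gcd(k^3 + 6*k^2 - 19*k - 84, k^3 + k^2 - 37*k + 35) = k + 7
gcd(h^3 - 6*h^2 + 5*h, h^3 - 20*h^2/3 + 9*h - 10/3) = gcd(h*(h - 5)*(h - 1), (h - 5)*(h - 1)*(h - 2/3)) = h^2 - 6*h + 5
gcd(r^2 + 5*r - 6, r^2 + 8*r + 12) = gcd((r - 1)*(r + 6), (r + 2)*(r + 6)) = r + 6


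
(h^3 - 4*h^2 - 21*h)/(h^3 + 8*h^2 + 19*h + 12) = h*(h - 7)/(h^2 + 5*h + 4)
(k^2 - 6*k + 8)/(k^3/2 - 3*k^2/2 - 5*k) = 2*(-k^2 + 6*k - 8)/(k*(-k^2 + 3*k + 10))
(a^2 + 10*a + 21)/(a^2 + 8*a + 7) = (a + 3)/(a + 1)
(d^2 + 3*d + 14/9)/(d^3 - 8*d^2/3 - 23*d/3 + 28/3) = (d + 2/3)/(d^2 - 5*d + 4)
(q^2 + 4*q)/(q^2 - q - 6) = q*(q + 4)/(q^2 - q - 6)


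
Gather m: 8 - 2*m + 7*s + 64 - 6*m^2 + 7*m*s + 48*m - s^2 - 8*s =-6*m^2 + m*(7*s + 46) - s^2 - s + 72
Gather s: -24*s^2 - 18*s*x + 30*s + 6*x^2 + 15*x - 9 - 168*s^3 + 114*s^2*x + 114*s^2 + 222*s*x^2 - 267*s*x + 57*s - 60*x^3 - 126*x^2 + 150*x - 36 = -168*s^3 + s^2*(114*x + 90) + s*(222*x^2 - 285*x + 87) - 60*x^3 - 120*x^2 + 165*x - 45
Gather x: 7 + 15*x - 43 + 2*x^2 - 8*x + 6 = 2*x^2 + 7*x - 30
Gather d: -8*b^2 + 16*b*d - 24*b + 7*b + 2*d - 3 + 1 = -8*b^2 - 17*b + d*(16*b + 2) - 2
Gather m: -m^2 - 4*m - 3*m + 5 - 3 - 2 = -m^2 - 7*m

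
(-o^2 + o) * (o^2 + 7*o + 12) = -o^4 - 6*o^3 - 5*o^2 + 12*o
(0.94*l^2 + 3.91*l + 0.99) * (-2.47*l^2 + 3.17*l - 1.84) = -2.3218*l^4 - 6.6779*l^3 + 8.2198*l^2 - 4.0561*l - 1.8216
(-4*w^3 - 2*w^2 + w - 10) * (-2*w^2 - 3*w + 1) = 8*w^5 + 16*w^4 + 15*w^2 + 31*w - 10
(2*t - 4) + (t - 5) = 3*t - 9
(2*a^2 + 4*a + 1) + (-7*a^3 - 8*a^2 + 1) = -7*a^3 - 6*a^2 + 4*a + 2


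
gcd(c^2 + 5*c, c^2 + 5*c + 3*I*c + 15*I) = c + 5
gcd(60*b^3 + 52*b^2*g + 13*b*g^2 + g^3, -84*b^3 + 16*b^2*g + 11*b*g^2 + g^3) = 6*b + g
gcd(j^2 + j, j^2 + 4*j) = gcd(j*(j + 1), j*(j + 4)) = j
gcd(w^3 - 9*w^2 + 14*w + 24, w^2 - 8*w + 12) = w - 6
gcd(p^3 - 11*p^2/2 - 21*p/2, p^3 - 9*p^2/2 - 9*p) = p^2 + 3*p/2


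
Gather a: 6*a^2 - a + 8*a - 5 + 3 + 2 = 6*a^2 + 7*a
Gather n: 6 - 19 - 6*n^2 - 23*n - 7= -6*n^2 - 23*n - 20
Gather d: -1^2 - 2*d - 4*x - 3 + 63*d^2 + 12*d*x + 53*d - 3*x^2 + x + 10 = 63*d^2 + d*(12*x + 51) - 3*x^2 - 3*x + 6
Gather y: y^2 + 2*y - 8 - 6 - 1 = y^2 + 2*y - 15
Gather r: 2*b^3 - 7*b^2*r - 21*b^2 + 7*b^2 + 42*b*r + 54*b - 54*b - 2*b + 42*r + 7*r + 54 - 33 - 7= 2*b^3 - 14*b^2 - 2*b + r*(-7*b^2 + 42*b + 49) + 14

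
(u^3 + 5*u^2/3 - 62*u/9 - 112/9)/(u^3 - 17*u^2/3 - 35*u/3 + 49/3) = (3*u^2 - 2*u - 16)/(3*(u^2 - 8*u + 7))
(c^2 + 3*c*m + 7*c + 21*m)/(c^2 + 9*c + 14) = (c + 3*m)/(c + 2)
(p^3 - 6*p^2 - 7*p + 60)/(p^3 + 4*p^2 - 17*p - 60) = (p - 5)/(p + 5)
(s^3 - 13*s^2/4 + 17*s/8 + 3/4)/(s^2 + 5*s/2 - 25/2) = (8*s^3 - 26*s^2 + 17*s + 6)/(4*(2*s^2 + 5*s - 25))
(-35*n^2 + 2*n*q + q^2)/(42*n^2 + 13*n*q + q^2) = (-5*n + q)/(6*n + q)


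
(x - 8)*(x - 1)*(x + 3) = x^3 - 6*x^2 - 19*x + 24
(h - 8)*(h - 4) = h^2 - 12*h + 32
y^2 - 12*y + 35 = (y - 7)*(y - 5)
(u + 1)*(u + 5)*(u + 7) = u^3 + 13*u^2 + 47*u + 35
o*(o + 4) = o^2 + 4*o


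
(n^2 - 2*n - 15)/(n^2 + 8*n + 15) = (n - 5)/(n + 5)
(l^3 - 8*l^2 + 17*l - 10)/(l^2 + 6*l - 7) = (l^2 - 7*l + 10)/(l + 7)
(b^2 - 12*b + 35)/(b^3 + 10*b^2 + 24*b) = (b^2 - 12*b + 35)/(b*(b^2 + 10*b + 24))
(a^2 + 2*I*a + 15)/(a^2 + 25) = (a - 3*I)/(a - 5*I)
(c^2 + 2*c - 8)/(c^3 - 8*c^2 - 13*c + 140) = (c - 2)/(c^2 - 12*c + 35)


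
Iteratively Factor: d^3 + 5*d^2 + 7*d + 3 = (d + 1)*(d^2 + 4*d + 3) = (d + 1)^2*(d + 3)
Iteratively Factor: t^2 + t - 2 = (t - 1)*(t + 2)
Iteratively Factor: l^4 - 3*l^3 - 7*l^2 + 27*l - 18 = (l - 2)*(l^3 - l^2 - 9*l + 9) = (l - 2)*(l - 1)*(l^2 - 9) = (l - 3)*(l - 2)*(l - 1)*(l + 3)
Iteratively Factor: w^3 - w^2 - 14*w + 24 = (w - 3)*(w^2 + 2*w - 8) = (w - 3)*(w - 2)*(w + 4)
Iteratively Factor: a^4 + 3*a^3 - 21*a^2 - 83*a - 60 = (a + 1)*(a^3 + 2*a^2 - 23*a - 60) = (a + 1)*(a + 4)*(a^2 - 2*a - 15) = (a + 1)*(a + 3)*(a + 4)*(a - 5)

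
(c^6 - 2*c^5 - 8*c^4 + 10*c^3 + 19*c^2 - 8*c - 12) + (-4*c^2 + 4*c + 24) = c^6 - 2*c^5 - 8*c^4 + 10*c^3 + 15*c^2 - 4*c + 12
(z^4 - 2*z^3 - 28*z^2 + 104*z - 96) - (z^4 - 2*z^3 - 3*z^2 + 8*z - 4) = -25*z^2 + 96*z - 92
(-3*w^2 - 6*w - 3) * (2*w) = -6*w^3 - 12*w^2 - 6*w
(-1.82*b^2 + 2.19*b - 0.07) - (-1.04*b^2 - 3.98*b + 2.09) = -0.78*b^2 + 6.17*b - 2.16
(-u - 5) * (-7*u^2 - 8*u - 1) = 7*u^3 + 43*u^2 + 41*u + 5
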